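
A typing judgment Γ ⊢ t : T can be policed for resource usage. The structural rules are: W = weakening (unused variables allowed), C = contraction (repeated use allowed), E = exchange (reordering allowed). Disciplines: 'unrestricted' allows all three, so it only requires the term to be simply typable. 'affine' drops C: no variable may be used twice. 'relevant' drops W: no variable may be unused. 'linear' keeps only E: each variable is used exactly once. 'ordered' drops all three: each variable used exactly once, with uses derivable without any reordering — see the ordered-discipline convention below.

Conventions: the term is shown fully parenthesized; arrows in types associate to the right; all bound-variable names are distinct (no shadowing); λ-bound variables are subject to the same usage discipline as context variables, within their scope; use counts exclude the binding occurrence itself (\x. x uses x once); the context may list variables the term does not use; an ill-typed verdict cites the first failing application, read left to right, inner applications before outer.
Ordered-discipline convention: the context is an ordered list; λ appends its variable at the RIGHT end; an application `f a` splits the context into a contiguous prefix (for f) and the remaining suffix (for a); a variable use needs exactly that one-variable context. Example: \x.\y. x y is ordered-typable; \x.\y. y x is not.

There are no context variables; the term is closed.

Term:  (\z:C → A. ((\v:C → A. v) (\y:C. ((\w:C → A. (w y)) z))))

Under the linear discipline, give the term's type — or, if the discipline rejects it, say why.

term : (C → A) → C → A
variable uses: z (bound): 1×, v (bound): 1×, y (bound): 1×, w (bound): 1×
order of uses: v, w, y, z
typing: the term checks, with type (C → A) → C → A
across the five disciplines: ordered ✗ | linear ✓ | affine ✓ | relevant ✓ | unrestricted ✓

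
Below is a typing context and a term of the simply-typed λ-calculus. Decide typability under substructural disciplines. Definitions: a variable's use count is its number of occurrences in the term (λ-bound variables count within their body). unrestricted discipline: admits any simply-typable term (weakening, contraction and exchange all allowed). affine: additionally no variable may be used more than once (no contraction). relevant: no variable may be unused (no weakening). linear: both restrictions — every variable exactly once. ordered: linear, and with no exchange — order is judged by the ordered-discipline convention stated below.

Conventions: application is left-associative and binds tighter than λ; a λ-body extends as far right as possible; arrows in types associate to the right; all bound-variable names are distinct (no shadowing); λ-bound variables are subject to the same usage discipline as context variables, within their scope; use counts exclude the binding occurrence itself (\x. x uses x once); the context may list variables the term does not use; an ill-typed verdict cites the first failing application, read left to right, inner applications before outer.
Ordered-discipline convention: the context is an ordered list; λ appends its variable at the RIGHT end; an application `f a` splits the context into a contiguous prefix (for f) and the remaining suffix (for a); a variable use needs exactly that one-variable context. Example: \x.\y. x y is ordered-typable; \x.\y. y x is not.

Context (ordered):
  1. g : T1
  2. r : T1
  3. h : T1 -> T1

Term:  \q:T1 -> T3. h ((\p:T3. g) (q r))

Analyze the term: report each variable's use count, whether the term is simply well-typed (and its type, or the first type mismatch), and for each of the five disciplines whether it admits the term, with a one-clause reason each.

usage: g: 1; r: 1; h: 1; q (λ-bound): 1; p (λ-bound): 0
uses in reading order: h, g, q, r
typing: ✓ — (T1 -> T3) -> T1
ordered ✗ (p never used (weakening))
linear ✗ (p never used (weakening))
affine ✓ (none of g, r, h, q, p used more than once)
relevant ✗ (p never used (weakening))
unrestricted ✓ (typability at (T1 -> T3) -> T1 is all that's needed)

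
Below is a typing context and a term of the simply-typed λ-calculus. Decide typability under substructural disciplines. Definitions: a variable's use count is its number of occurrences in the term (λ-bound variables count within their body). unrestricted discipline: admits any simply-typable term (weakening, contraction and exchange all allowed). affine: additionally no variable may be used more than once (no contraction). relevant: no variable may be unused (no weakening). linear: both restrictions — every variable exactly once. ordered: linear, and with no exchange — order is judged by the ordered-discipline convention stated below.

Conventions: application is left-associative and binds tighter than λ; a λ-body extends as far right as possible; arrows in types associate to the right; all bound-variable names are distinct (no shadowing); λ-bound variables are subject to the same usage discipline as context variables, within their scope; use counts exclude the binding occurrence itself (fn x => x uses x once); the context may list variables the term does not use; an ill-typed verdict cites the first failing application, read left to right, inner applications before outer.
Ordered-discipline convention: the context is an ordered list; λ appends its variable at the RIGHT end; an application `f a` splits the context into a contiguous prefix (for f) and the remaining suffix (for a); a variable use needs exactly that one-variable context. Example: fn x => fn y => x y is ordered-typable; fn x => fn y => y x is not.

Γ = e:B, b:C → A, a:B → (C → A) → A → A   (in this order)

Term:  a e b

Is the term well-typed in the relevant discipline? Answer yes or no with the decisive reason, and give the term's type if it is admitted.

yes — every one of e, b, a appears; term : A → A
counts: e: 1; b: 1; a: 1
left-to-right use order: a, e, b
typing: ✓ — A → A
per-discipline verdicts: ordered ✗ | linear ✓ | affine ✓ | relevant ✓ | unrestricted ✓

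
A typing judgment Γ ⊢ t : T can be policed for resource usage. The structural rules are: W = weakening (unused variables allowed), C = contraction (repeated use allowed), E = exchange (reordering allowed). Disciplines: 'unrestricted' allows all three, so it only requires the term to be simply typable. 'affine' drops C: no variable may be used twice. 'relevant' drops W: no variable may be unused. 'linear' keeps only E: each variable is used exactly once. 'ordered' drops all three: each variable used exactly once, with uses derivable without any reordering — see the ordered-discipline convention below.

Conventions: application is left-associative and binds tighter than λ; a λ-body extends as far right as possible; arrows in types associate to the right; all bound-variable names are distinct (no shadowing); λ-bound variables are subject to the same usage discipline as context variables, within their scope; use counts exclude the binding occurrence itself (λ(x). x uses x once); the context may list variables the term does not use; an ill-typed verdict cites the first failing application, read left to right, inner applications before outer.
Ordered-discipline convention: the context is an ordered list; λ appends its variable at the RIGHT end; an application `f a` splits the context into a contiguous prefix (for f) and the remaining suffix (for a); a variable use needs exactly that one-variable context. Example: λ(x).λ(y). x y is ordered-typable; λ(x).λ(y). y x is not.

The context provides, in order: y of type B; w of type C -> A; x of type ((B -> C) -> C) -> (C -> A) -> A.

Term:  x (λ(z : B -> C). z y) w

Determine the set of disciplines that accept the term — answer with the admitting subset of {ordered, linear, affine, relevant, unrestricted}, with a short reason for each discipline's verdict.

accepted by: linear, affine, relevant, unrestricted
usage: y=1, w=1, x=1, z (λ-bound)=1
uses in reading order: x, z, y, w
typing: well-typed — term : A
ordered: ✗ — use order x, z, y, w needs exchange
linear: ✓ — each of y, w, x, z used exactly once
affine: ✓ — no duplicate uses among y, w, x, z
relevant: ✓ — every one of y, w, x, z appears
unrestricted: ✓ — typability at A is all that's needed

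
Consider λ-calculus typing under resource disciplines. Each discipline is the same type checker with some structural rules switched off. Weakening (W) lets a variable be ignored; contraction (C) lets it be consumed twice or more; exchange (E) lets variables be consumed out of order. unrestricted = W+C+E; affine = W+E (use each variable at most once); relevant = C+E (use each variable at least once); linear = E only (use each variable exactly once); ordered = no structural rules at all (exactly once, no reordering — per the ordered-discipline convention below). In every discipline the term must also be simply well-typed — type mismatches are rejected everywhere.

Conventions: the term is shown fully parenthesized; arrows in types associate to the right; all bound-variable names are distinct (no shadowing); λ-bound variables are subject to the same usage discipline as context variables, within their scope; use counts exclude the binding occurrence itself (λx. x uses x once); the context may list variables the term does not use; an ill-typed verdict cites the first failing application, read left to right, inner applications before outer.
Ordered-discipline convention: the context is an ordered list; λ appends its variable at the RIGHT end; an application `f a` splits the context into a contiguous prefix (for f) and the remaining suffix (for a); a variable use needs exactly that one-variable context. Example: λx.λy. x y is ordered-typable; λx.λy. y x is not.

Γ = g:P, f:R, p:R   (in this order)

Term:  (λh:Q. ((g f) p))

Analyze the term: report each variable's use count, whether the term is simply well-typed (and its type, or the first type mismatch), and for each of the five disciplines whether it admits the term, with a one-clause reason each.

use counts: g=1, f=1, p=1, h (λ-bound)=0
left-to-right use order: g, f, p
typing: ill-typed: non-function type P applied to an argument
ordered: ✗, the type mismatch rejects it
linear: ✗, not simply typable
affine: ✗, fails simple typing
relevant: ✗, a type mismatch blocks all five
unrestricted: ✗, the type mismatch rejects it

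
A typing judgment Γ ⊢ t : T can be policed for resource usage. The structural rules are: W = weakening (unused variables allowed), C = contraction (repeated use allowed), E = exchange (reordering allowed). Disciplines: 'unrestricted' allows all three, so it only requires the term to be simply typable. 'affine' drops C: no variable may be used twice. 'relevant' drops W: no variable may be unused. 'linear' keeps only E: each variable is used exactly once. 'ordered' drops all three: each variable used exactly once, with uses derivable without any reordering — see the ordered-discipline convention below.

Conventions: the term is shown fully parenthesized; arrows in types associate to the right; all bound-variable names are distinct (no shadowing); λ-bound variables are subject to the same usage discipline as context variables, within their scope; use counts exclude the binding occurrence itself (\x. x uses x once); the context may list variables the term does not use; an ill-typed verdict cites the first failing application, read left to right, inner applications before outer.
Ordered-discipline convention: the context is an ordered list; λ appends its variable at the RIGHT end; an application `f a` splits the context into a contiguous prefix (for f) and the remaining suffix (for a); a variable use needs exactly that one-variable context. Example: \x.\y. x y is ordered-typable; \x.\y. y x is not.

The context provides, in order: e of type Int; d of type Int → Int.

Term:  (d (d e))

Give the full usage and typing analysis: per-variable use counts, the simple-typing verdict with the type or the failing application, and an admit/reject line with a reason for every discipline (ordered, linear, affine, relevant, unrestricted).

use counts: e=1; d=2
left-to-right use order: d, d, e
typing: well-typed — term : Int
ordered: ✗ — d ×2 used more than once (contraction)
linear: ✗ — d ×2 used more than once (contraction)
affine: ✗ — d ×2 used more than once (contraction)
relevant: ✓ — none of e, d goes unused
unrestricted: ✓ — type-checks (Int) and nothing is barred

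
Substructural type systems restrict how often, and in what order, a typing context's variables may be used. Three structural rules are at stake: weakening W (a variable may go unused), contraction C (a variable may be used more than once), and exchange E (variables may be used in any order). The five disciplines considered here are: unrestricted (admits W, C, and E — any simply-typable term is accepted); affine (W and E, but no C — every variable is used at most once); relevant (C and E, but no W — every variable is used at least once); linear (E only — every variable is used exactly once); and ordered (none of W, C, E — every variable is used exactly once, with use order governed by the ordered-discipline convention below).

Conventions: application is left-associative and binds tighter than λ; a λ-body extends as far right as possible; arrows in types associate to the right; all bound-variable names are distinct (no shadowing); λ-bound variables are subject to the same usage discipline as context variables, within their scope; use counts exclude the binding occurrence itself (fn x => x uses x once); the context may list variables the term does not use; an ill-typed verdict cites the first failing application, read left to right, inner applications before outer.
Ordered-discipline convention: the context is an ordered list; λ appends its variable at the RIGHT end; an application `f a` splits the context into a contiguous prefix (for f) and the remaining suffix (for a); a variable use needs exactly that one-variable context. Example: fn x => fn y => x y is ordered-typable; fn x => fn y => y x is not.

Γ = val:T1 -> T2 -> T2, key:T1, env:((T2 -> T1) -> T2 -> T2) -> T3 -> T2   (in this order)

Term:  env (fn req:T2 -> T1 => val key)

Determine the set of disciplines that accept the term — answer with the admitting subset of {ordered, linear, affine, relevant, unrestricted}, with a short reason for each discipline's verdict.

admitted in: affine, unrestricted
variable uses: val=1, key=1, env=1, req (λ-bound)=0
order of uses: env, val, key
typing: well-typed at T3 -> T2
ordered ✗ (req left unused)
linear ✗ (req left unused)
affine ✓ (at most one use each (val, key, env, req))
relevant ✗ (req left unused)
unrestricted ✓ (typability at T3 -> T2 is all that's needed)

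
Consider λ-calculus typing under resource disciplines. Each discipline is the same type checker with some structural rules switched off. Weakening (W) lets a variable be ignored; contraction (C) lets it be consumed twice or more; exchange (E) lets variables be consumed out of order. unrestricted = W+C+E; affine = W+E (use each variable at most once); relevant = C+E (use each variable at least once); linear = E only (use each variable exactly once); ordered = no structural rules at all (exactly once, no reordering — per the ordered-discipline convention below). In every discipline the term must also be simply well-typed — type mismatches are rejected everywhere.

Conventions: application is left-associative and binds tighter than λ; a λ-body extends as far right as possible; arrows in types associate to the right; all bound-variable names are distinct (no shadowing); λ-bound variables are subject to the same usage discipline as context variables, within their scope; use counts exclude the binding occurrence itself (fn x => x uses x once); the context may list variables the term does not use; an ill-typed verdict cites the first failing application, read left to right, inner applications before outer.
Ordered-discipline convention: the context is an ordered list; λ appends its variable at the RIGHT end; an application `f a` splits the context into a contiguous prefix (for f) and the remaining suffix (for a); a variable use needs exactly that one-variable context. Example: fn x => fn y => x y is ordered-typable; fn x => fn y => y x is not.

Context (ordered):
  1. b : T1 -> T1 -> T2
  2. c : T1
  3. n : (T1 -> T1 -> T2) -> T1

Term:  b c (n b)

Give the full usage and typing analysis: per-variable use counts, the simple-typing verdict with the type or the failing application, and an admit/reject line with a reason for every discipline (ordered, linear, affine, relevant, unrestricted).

variable uses: b: 2×; c: 1×; n: 1×
uses in reading order: b, c, n, b
typing: the term checks, with type T2
ordered: ✗ — uses contraction: b ×2
linear: ✗ — uses contraction: b ×2
affine: ✗ — uses contraction: b ×2
relevant: ✓ — at least one use each (b, c, n)
unrestricted: ✓ — simply typable at T2; W, C, E all held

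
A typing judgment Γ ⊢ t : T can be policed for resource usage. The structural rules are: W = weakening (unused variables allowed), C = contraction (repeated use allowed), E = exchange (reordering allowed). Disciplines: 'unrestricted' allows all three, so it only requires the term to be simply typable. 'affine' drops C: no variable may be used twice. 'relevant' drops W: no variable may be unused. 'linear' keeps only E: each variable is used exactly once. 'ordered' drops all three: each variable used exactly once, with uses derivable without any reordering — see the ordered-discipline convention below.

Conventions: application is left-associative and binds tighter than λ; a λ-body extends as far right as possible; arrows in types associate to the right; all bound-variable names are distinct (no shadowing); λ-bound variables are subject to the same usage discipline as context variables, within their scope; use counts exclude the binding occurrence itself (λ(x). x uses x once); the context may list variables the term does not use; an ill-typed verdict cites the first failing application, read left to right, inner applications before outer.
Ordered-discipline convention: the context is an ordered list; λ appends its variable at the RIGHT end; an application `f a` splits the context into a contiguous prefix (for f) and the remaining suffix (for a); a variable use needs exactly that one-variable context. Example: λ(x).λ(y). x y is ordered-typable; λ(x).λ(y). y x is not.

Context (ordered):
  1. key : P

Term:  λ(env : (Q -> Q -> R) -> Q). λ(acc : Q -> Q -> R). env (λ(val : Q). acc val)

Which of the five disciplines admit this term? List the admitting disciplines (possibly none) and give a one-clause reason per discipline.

admitted in: affine, unrestricted
variable uses: key ×0, env [bound] ×1, acc [bound] ×1, val [bound] ×1
uses in reading order: env, acc, val
typing: well-typed at ((Q -> Q -> R) -> Q) -> (Q -> Q -> R) -> Q
ordered ✗ (unused: key — weakening required)
linear ✗ (unused: key — weakening required)
affine ✓ (no duplicate uses among key, env, acc, val)
relevant ✗ (unused: key — weakening required)
unrestricted ✓ (well-typed at ((Q -> Q -> R) -> Q) -> (Q -> Q -> R) -> Q; no restrictions here)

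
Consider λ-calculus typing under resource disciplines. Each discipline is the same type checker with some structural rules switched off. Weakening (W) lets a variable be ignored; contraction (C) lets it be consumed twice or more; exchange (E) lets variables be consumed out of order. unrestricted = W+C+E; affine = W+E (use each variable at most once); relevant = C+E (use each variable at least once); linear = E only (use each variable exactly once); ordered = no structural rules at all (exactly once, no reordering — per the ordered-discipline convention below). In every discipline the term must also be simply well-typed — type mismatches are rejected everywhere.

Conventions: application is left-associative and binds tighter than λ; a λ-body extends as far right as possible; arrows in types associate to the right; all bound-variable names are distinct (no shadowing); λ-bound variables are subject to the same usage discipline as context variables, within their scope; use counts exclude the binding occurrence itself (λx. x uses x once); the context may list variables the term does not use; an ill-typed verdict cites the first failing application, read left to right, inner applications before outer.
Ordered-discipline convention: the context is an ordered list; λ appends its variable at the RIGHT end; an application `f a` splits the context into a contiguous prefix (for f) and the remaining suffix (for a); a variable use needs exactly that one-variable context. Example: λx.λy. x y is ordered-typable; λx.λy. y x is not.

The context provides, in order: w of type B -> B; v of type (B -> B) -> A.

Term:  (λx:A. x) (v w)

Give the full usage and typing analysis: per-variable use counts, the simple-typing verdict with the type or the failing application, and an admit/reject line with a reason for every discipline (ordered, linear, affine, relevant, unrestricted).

counts: w: 1, v: 1, x [bound]: 1
uses in reading order: x, v, w
typing: the term checks, with type A
ordered: ✗, use order x, v, w needs exchange
linear: ✓, each of w, v, x used exactly once
affine: ✓, no duplicate uses among w, v, x
relevant: ✓, at least one use each (w, v, x)
unrestricted: ✓, type-checks (A) and nothing is barred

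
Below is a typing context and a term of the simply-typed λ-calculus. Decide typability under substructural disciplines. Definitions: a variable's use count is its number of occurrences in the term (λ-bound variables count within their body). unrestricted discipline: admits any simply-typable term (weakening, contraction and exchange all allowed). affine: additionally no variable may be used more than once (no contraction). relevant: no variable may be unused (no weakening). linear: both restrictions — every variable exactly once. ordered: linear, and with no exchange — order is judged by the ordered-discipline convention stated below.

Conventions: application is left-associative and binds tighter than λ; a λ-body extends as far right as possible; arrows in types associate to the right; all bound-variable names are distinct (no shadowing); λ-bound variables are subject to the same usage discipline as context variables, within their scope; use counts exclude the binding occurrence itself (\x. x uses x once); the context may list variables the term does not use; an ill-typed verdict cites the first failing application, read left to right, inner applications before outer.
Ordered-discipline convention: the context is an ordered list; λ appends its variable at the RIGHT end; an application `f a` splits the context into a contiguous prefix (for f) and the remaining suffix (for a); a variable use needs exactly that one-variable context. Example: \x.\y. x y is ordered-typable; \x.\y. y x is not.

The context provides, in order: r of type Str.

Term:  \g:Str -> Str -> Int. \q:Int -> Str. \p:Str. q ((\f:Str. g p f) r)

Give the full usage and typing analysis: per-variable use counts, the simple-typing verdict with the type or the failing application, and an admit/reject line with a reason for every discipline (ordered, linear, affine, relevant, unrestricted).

use counts: r: 1, g (bound): 1, q (bound): 1, p (bound): 1, f (bound): 1
left-to-right use order: q, g, p, f, r
typing: well-typed at (Str -> Str -> Int) -> (Int -> Str) -> Str -> Str
ordered: ✗, no contiguous prefix/suffix split fits q, g, p, f, r
linear: ✓, single use per variable (r, g, q, p, f)
affine: ✓, at most one use each (r, g, q, p, f)
relevant: ✓, at least one use each (r, g, q, p, f)
unrestricted: ✓, type-checks ((Str -> Str -> Int) -> (Int -> Str) -> Str -> Str) and nothing is barred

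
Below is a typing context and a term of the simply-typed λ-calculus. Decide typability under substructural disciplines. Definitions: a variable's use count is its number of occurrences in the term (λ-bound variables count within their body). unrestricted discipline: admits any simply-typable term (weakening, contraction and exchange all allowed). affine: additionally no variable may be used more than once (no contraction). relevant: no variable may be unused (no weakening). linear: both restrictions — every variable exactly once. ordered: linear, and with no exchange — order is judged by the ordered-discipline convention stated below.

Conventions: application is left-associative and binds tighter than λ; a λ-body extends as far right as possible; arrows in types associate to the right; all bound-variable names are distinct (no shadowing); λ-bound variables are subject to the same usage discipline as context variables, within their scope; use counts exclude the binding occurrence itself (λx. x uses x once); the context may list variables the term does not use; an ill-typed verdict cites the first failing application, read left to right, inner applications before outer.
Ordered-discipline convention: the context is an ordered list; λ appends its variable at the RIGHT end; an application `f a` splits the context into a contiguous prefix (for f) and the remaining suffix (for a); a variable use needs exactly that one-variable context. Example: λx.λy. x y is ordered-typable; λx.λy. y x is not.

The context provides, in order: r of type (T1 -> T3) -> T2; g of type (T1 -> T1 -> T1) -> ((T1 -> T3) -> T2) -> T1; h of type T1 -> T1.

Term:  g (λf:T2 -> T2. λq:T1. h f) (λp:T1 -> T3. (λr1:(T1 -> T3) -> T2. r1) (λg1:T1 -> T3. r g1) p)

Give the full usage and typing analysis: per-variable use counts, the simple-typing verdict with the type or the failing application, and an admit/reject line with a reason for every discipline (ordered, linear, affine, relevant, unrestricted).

usage: r: 1×, g: 1×, h: 1×, f (bound): 1×, q (bound): 0×, p (bound): 1×, r1 (bound): 1×, g1 (bound): 1×
uses in reading order: g, h, f, r1, r, g1, p
typing: ill-typed: an application expects T1 but receives T2 -> T2
ordered: ✗ — fails simple typing
linear: ✗ — a type mismatch blocks all five
affine: ✗ — the type mismatch rejects it
relevant: ✗ — not simply typable
unrestricted: ✗ — fails simple typing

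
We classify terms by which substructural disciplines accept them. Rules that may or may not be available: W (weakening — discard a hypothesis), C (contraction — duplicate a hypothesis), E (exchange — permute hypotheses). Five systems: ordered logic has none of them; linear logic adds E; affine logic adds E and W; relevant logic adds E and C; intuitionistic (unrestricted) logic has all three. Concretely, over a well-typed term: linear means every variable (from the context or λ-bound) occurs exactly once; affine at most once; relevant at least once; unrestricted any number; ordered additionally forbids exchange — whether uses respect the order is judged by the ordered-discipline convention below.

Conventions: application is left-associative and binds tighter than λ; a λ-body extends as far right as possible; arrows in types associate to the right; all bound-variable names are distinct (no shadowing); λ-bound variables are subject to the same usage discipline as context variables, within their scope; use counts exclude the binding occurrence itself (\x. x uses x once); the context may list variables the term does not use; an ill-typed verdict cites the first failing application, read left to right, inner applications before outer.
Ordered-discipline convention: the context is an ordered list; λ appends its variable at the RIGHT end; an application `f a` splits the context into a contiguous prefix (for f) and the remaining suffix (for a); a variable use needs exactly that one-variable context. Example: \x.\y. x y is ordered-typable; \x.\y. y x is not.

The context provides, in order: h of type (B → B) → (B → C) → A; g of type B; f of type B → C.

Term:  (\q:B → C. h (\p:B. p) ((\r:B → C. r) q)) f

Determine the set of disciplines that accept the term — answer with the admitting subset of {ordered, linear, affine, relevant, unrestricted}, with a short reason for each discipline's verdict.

accepted by: affine, unrestricted
usage: h ×1; g ×0; f ×1; q (λ-bound) ×1; p (λ-bound) ×1; r (λ-bound) ×1
use order (left to right): h, p, r, q, f
typing: well-typed at A
ordered ✗ (g never used (weakening))
linear ✗ (g never used (weakening))
affine ✓ (at most one use each (h, g, f, q, p, r))
relevant ✗ (g never used (weakening))
unrestricted ✓ (simply typable at A; W, C, E all held)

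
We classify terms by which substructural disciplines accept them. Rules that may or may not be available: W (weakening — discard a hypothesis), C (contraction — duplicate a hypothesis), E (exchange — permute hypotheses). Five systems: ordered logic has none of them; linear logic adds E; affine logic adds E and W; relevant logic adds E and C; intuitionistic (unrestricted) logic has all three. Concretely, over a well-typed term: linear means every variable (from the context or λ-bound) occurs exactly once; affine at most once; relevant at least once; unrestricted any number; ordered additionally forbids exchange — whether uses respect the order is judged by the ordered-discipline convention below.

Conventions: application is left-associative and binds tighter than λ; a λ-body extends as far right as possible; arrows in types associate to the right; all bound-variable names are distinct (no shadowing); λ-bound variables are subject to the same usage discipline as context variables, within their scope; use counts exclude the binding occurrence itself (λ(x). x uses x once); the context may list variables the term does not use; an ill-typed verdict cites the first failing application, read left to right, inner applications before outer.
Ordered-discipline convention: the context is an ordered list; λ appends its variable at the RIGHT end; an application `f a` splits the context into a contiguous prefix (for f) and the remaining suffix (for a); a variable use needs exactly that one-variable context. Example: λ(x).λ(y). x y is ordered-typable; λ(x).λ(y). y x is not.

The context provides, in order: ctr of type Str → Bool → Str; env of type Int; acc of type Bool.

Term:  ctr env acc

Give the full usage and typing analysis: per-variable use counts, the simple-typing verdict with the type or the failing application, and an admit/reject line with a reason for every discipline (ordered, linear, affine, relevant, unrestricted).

usage: ctr=1, env=1, acc=1
left-to-right use order: ctr, env, acc
typing: ill-typed: argument of type Int where Str is required
ordered: ✗, fails simple typing
linear: ✗, a type mismatch blocks all five
affine: ✗, the type mismatch rejects it
relevant: ✗, not simply typable
unrestricted: ✗, fails simple typing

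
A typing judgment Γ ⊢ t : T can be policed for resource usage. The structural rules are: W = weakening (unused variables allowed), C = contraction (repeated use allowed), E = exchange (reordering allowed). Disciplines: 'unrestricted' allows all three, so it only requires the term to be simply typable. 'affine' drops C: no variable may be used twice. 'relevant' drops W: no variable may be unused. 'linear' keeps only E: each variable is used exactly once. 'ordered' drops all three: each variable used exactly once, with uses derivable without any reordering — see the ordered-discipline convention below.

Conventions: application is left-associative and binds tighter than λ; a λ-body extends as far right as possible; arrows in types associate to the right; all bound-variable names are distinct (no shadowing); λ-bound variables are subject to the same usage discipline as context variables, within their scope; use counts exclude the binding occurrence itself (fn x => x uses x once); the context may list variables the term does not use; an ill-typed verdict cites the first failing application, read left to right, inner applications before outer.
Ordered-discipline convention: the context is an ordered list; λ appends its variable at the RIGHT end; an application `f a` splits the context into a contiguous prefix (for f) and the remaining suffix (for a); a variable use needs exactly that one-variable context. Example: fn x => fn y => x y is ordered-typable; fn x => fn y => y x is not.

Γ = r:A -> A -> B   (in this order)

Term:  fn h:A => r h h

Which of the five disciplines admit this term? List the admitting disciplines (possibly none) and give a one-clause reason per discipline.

admitting disciplines: relevant, unrestricted
use counts: r: 1×, h [bound]: 2×
order of uses: r, h, h
typing: well-typed at A -> B
ordered: ✗, h ×2 used more than once (contraction)
linear: ✗, h ×2 used more than once (contraction)
affine: ✗, h ×2 used more than once (contraction)
relevant: ✓, every one of r, h appears
unrestricted: ✓, typability at A -> B is all that's needed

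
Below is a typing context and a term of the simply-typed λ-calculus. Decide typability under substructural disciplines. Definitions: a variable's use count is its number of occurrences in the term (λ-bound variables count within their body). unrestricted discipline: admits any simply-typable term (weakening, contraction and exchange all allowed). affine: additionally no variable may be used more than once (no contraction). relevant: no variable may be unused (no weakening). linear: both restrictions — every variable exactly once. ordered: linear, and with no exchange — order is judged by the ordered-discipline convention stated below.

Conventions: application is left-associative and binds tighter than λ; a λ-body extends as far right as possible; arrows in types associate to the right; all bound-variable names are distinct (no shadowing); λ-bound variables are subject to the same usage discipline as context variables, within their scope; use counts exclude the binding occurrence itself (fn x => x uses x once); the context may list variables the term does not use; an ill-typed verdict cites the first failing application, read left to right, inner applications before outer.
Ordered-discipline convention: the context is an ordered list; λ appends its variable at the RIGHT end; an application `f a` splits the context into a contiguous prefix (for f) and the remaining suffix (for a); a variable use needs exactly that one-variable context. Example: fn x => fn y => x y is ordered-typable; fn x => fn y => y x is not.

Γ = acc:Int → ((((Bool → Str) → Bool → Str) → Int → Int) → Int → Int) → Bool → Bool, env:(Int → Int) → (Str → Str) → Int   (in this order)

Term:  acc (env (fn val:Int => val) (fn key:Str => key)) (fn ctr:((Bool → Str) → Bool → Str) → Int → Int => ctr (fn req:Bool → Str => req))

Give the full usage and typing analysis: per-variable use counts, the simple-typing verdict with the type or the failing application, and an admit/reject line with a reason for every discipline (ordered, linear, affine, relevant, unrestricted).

use counts: acc=1; env=1; val (bound)=1; key (bound)=1; ctr (bound)=1; req (bound)=1
uses in reading order: acc, env, val, key, ctr, req
typing: the term checks, with type Bool → Bool
ordered: ✓, one use each (acc, env, val, key, ctr, req); ordered split holds
linear: ✓, exactly-once usage across acc, env, val, key, ctr, req
affine: ✓, none of acc, env, val, key, ctr, req used more than once
relevant: ✓, every one of acc, env, val, key, ctr, req appears
unrestricted: ✓, type-checks (Bool → Bool) and nothing is barred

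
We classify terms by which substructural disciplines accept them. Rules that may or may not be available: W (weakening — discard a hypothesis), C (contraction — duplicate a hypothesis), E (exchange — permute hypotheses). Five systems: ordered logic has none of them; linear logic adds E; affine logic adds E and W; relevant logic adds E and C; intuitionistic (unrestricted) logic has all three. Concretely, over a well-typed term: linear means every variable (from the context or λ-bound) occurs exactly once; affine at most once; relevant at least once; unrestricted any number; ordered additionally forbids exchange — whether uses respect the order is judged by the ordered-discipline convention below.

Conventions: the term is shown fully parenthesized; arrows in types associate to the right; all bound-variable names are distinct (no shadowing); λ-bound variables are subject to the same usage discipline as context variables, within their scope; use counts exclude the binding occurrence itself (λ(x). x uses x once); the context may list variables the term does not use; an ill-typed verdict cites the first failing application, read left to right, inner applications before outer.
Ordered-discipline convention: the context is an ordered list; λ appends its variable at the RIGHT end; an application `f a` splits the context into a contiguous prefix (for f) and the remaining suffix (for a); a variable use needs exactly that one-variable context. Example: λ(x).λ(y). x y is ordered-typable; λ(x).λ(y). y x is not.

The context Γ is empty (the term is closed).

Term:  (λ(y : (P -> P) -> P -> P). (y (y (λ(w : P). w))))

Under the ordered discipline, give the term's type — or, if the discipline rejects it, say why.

not well-typed under ordered — needs contraction — y ×2
counts: y (λ-bound)=2, w (λ-bound)=1
uses in reading order: y, y, w
typing: well-typed — term : ((P -> P) -> P -> P) -> P -> P
across the five disciplines: ordered ✗; linear ✗; affine ✗; relevant ✓; unrestricted ✓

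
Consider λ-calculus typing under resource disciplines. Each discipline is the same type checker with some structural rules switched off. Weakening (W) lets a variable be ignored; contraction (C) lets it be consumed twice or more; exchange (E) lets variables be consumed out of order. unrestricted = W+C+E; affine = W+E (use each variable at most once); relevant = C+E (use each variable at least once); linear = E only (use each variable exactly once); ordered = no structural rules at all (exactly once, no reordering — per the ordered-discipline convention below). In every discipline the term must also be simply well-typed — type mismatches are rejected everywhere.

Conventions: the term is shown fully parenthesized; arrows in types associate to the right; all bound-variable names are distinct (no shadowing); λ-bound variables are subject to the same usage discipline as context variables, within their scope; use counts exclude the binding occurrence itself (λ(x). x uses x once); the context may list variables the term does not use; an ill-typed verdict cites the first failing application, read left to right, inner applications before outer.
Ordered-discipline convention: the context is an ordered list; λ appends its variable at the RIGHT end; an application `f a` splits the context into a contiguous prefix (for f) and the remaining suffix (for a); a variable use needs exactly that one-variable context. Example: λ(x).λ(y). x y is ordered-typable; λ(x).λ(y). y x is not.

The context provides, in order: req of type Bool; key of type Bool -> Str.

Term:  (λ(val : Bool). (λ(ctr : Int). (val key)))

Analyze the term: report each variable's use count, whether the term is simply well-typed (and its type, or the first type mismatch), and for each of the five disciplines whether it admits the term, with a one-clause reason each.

use counts: req: 0, key: 1, val [bound]: 1, ctr [bound]: 0
order of uses: val, key
typing: ill-typed: can't apply a value of type Bool
ordered ✗ (a type mismatch blocks all five)
linear ✗ (the type mismatch rejects it)
affine ✗ (not simply typable)
relevant ✗ (fails simple typing)
unrestricted ✗ (a type mismatch blocks all five)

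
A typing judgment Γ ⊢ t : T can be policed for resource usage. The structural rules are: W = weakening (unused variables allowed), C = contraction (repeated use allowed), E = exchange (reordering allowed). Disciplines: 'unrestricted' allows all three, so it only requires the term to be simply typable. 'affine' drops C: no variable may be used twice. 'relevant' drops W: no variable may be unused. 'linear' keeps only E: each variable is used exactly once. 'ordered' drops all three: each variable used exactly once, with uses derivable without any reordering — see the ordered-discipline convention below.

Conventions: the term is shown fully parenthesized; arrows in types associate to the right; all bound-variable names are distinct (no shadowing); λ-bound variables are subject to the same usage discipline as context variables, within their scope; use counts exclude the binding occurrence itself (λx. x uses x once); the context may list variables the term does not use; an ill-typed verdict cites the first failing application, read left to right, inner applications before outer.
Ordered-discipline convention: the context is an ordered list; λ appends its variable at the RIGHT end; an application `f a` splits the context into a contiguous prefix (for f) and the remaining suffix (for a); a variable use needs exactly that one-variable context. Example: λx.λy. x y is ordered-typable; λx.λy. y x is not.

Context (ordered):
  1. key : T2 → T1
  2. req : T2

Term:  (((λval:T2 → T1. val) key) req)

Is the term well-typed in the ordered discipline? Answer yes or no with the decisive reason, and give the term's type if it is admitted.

yes — key, req, val: once each, no exchange needed; term : T1
variable uses: key ×1; req ×1; val (bound) ×1
left-to-right use order: val, key, req
typing: ✓ — T1
per-discipline verdicts: ordered ✓; linear ✓; affine ✓; relevant ✓; unrestricted ✓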